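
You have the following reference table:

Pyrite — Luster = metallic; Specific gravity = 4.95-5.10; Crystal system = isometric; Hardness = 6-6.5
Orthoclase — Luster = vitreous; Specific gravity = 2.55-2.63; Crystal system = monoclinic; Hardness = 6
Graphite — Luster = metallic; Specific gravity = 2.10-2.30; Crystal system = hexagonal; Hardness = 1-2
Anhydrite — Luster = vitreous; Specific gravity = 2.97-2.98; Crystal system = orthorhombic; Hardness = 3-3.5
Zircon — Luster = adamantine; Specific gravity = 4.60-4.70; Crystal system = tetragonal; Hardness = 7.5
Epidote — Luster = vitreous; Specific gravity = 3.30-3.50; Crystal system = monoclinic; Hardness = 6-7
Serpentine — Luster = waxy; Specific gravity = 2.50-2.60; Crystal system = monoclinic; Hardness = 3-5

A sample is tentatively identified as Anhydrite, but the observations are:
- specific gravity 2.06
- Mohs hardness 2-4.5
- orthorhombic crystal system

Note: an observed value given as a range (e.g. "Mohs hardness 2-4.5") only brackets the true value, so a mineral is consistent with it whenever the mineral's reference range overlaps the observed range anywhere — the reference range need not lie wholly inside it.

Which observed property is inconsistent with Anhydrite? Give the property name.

specific gravity

Specific gravity 2.06: Anhydrite has SG 2.97-2.98 — does not match.
Mohs hardness 2-4.5: Anhydrite has hardness 3-3.5 — agrees.
Orthorhombic crystal system: Anhydrite has orthorhombic system — agrees.
The specific gravity is the one property that does not fit.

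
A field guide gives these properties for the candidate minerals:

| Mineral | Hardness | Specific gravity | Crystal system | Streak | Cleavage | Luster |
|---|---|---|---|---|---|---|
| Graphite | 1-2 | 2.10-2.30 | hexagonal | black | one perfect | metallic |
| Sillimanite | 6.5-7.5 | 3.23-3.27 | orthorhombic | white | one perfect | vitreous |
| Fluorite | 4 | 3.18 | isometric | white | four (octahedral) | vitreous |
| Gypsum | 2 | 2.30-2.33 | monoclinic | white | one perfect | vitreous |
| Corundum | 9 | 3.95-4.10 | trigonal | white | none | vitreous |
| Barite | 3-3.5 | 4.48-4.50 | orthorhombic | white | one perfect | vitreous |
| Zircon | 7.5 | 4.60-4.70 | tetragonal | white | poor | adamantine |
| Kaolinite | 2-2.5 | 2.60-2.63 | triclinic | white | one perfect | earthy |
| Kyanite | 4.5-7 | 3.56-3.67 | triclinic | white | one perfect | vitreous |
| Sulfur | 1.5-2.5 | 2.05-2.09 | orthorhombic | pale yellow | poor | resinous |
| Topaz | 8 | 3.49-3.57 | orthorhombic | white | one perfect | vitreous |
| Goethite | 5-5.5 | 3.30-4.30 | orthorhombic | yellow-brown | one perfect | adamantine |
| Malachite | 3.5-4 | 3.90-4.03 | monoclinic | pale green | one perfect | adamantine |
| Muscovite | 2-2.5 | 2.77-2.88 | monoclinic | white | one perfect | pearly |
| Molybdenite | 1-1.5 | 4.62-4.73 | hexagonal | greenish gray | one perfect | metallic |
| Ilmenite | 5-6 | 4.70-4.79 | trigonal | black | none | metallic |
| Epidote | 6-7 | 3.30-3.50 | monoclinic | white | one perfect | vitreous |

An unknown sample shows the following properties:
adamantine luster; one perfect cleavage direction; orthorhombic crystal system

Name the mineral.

Goethite

Adamantine luster — narrows the field to Zircon, Goethite, Malachite.
One perfect cleavage direction eliminates Zircon.
Orthorhombic crystal system excludes Malachite.
Only Goethite satisfies all observations.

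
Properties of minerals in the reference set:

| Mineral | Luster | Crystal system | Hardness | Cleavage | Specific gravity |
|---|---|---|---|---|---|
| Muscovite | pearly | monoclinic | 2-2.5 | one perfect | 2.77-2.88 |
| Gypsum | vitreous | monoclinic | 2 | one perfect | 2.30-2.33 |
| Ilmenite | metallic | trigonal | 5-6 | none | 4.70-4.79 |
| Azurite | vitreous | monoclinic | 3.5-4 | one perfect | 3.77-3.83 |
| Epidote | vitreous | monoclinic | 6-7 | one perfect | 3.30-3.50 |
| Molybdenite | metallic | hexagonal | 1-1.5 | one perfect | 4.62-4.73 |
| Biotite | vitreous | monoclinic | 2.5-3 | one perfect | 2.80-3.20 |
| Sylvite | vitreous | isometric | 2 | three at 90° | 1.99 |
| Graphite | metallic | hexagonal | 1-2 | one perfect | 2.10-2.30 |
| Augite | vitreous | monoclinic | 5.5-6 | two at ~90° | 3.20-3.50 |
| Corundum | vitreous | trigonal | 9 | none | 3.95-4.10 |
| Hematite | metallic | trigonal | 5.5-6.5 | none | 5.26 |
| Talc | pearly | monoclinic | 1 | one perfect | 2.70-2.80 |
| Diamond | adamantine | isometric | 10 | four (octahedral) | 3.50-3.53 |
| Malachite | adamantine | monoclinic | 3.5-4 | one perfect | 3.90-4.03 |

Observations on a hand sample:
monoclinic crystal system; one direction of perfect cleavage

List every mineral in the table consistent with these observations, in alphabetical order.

Monoclinic crystal system — Muscovite, Gypsum, Azurite, Epidote, Biotite, Augite, Talc, Malachite remain.
One direction of perfect cleavage eliminates Augite.
The minerals that satisfy all observations are Azurite, Biotite, Epidote, Gypsum, Malachite, Muscovite, Talc.

Azurite, Biotite, Epidote, Gypsum, Malachite, Muscovite, Talc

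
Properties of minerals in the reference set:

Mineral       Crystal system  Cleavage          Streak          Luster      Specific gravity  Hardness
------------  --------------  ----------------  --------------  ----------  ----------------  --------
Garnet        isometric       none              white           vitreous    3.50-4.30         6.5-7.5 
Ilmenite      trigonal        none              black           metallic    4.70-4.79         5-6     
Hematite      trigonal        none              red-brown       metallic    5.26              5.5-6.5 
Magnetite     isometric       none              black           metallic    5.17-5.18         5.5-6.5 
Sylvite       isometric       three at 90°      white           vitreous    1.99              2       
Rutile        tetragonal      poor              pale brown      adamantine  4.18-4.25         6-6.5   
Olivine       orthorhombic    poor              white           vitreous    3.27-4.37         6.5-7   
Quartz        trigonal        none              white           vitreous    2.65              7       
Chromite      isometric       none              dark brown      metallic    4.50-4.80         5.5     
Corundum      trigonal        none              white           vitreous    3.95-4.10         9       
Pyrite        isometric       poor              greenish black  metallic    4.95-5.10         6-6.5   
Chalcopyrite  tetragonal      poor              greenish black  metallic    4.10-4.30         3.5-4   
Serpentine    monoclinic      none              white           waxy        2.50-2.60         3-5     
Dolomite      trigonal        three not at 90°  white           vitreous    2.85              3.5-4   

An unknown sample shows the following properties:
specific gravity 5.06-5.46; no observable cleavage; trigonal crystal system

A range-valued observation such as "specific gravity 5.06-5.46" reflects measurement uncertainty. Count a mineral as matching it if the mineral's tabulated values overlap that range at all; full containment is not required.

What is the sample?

Specific gravity 5.06-5.46 — leaves Hematite, Magnetite, Pyrite.
No observable cleavage excludes Pyrite.
Trigonal crystal system eliminates Magnetite.
Hematite is the sole remaining match.

Hematite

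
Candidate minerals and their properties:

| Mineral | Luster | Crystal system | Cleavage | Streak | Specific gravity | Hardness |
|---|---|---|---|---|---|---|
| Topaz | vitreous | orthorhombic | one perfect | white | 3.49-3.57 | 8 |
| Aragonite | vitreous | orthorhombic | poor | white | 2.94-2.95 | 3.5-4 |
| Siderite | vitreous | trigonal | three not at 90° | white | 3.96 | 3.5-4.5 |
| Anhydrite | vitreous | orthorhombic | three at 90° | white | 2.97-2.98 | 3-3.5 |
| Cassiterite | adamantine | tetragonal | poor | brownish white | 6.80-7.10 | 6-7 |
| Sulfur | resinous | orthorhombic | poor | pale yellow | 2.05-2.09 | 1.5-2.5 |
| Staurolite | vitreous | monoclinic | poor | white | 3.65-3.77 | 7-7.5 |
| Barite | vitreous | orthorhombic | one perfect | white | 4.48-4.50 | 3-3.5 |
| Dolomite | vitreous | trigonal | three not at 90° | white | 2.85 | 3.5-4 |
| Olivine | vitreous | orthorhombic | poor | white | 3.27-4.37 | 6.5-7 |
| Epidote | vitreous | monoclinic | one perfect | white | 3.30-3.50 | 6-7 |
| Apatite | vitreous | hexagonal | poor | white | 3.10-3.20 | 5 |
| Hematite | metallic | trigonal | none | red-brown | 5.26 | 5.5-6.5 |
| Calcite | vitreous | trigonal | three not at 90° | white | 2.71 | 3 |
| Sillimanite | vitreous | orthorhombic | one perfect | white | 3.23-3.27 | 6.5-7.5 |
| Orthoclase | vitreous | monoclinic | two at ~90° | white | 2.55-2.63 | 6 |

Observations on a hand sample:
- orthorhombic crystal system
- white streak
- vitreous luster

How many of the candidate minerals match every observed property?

6

Orthorhombic crystal system: only Topaz, Aragonite, Anhydrite, Sulfur, Barite, Olivine, Sillimanite remain.
White streak eliminates Sulfur.
Vitreous luster: every remaining candidate is consistent.
Remaining candidates: Anhydrite, Aragonite, Barite, Olivine, Sillimanite, Topaz.
That is 6 minerals.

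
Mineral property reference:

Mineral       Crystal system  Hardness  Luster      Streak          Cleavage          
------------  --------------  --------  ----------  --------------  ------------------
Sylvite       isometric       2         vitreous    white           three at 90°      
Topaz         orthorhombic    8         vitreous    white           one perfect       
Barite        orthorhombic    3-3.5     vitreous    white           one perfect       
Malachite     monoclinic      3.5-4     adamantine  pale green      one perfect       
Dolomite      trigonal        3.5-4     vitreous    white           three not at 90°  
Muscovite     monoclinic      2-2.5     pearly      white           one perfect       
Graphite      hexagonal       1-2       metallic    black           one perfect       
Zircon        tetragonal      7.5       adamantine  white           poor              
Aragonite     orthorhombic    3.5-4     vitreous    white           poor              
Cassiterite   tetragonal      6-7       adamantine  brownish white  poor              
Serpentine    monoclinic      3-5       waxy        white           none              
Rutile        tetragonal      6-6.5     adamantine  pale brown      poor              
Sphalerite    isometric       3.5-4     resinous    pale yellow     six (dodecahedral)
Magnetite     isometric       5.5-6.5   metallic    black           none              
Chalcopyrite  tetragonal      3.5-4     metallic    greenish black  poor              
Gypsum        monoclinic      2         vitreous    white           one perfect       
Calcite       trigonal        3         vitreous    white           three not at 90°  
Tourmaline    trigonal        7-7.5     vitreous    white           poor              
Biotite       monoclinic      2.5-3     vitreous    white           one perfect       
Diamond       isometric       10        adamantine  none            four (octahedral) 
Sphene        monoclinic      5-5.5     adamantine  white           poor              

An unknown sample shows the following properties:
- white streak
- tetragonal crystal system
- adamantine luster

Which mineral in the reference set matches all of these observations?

Zircon

White streak: narrows the field to Sylvite, Topaz, Barite, Dolomite, Muscovite, Zircon, Aragonite, Serpentine, Gypsum, Calcite, Tourmaline, Biotite, Sphene.
Tetragonal crystal system: only Zircon remains.
Adamantine luster: all remaining candidates fit.
Zircon is the sole remaining match.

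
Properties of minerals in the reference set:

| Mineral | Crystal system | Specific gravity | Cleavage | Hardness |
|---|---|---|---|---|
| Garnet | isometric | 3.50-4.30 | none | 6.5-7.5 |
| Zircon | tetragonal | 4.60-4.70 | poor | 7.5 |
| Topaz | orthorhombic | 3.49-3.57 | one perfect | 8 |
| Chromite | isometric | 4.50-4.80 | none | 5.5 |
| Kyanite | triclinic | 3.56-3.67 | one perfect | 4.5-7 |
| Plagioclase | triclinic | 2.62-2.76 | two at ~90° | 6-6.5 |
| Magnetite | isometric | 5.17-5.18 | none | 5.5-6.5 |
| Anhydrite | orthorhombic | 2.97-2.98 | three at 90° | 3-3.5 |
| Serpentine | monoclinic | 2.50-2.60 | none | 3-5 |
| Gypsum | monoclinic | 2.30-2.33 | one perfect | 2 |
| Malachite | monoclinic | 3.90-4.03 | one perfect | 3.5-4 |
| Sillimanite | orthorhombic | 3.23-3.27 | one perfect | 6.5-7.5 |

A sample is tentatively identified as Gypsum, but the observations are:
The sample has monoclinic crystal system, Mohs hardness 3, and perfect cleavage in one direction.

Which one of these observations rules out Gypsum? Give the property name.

hardness

Monoclinic crystal system: Gypsum has monoclinic system — consistent.
Mohs hardness 3: Gypsum has hardness 2 — outside the reference range.
Perfect cleavage in one direction: Gypsum has cleavage one perfect — consistent.
Everything matches except the hardness.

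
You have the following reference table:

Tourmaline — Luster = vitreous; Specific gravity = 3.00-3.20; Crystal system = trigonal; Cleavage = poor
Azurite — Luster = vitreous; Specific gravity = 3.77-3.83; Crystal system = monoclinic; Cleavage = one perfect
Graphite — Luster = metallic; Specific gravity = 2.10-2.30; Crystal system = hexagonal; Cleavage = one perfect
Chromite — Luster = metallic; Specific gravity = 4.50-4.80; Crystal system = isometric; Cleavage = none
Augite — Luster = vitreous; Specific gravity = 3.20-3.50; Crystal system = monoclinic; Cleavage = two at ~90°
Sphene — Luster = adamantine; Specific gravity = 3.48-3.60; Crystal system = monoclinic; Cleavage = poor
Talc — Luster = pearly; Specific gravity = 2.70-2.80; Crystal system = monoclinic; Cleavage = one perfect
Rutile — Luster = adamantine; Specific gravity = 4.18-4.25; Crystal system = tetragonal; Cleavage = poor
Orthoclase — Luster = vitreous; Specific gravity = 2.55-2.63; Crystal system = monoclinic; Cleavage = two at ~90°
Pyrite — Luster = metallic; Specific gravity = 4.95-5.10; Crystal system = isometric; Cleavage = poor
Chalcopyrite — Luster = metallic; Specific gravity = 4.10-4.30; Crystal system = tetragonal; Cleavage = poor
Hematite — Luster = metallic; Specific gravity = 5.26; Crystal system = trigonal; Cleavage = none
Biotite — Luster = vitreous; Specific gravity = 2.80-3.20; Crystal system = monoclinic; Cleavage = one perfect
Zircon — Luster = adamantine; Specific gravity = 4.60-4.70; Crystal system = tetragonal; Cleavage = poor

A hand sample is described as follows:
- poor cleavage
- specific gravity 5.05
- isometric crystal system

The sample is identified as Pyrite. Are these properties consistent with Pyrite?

Yes

Poor cleavage — agrees with Pyrite (cleavage poor).
Specific gravity 5.05 — agrees with Pyrite (SG 4.95-5.10).
Isometric crystal system — agrees with Pyrite (isometric system).
All observations are consistent with the tabulated values for Pyrite.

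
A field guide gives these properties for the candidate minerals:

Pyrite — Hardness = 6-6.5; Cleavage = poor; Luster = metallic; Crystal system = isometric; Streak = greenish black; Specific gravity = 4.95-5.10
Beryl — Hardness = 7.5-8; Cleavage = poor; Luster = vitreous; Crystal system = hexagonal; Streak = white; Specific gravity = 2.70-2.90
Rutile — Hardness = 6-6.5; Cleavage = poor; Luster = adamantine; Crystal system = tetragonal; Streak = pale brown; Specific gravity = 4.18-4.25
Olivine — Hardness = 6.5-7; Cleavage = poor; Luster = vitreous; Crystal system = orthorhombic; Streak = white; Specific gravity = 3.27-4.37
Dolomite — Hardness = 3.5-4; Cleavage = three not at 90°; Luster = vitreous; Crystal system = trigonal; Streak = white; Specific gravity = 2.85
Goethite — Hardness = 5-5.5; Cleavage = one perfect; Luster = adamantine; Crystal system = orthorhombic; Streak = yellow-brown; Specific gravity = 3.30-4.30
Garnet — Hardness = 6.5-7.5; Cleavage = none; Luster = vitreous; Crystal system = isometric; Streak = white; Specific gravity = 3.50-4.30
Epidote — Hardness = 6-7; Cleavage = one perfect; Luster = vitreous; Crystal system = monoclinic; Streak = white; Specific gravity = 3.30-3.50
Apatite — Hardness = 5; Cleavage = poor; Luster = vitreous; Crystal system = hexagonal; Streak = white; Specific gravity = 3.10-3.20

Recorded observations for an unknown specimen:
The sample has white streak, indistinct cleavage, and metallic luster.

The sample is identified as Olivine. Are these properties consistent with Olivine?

Inconsistent

White streak — matches Olivine (white streak).
Indistinct cleavage — matches Olivine (cleavage poor).
Metallic luster — Olivine has vitreous luster; which does not match.
The luster observation rules out Olivine.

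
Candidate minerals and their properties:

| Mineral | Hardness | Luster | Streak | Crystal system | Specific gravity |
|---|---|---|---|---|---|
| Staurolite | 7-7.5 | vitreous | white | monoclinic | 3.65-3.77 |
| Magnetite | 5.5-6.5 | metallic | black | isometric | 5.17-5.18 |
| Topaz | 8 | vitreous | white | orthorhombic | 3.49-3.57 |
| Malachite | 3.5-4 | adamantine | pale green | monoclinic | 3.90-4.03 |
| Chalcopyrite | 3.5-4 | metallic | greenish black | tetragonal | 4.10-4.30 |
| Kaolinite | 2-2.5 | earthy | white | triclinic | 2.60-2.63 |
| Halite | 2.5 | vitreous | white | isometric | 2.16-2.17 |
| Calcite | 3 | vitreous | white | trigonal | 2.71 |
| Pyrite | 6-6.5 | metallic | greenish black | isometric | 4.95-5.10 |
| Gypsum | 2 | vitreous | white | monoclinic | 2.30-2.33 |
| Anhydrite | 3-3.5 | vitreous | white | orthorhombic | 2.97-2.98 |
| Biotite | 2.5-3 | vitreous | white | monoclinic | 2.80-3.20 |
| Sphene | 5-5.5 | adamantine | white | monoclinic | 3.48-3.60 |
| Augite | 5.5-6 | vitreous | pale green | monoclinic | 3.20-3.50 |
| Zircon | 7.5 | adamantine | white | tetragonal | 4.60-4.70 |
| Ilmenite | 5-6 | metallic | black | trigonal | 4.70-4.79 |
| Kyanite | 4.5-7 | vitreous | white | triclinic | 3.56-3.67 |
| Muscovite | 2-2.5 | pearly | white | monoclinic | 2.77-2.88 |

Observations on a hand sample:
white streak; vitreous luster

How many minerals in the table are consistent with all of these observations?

8

White streak rules out Magnetite, Malachite, Chalcopyrite, Pyrite, Augite, Ilmenite.
Vitreous luster eliminates Kaolinite, Sphene, Zircon, Muscovite.
Remaining candidates: Anhydrite, Biotite, Calcite, Gypsum, Halite, Kyanite, Staurolite, Topaz.
That is 8 minerals.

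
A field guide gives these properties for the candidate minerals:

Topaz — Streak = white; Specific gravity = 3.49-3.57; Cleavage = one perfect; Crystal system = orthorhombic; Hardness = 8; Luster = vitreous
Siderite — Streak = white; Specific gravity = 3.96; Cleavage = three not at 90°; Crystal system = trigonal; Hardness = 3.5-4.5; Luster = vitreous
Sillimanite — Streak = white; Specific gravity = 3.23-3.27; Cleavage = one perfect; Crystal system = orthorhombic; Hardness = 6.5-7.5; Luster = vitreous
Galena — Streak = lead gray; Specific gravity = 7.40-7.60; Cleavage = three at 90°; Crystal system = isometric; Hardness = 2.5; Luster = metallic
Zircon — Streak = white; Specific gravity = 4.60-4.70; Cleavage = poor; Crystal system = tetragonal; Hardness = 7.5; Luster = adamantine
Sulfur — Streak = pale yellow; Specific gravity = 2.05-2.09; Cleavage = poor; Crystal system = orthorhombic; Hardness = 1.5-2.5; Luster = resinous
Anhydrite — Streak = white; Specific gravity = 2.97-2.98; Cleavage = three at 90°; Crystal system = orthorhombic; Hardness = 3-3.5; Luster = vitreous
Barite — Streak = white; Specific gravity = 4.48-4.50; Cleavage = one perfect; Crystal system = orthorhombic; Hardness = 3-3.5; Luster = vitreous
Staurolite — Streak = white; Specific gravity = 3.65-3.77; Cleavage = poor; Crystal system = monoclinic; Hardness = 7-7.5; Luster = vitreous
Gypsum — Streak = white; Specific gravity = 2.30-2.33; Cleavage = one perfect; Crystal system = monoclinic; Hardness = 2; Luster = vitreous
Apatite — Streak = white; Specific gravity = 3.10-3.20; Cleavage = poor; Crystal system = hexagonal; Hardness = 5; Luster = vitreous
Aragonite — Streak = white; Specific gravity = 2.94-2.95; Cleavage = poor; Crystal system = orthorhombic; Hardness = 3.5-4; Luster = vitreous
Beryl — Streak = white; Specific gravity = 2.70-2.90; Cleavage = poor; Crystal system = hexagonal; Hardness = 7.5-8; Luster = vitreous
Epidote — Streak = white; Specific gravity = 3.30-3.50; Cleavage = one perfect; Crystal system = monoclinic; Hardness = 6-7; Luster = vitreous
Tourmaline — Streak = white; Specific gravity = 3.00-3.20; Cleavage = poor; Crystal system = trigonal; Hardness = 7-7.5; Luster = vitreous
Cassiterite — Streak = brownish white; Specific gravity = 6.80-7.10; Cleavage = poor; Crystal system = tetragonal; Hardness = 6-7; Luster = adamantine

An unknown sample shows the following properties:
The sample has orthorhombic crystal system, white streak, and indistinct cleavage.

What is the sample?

Aragonite

Orthorhombic crystal system — Topaz, Sillimanite, Sulfur, Anhydrite, Barite, Aragonite remain.
White streak eliminates Sulfur.
Indistinct cleavage — leaves Aragonite.
The only mineral consistent with every observation is Aragonite.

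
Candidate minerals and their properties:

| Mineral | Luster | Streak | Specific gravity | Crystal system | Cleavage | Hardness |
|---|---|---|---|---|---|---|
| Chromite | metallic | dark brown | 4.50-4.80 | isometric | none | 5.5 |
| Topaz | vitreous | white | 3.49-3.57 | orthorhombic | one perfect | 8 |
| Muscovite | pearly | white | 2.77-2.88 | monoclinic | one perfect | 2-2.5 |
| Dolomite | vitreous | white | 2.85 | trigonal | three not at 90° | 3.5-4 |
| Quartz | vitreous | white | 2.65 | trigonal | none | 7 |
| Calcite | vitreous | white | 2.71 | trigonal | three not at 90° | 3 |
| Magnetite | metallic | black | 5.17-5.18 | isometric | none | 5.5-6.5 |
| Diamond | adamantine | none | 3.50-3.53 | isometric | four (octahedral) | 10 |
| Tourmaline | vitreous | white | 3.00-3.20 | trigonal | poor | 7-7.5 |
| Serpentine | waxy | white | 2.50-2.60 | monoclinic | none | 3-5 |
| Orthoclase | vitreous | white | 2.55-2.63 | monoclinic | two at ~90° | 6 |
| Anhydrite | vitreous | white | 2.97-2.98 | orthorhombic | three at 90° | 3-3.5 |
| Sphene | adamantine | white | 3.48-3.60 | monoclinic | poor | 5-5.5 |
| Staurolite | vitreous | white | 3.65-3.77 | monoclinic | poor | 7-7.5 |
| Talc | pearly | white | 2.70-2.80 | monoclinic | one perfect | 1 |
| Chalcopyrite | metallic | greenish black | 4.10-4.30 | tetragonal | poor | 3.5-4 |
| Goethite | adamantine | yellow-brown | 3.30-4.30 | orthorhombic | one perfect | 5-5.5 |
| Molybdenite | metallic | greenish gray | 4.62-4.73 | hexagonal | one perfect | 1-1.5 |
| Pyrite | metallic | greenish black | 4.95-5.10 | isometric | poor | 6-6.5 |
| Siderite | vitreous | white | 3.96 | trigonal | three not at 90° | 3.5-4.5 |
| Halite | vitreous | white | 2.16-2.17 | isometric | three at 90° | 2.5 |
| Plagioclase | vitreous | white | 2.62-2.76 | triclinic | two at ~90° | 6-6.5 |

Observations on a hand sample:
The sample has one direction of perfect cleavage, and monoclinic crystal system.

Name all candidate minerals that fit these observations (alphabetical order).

Muscovite, Talc

One direction of perfect cleavage — narrows the field to Topaz, Muscovite, Talc, Goethite, Molybdenite.
Monoclinic crystal system — only Muscovite, Talc remain.
Consistent with every observation: Muscovite, Talc.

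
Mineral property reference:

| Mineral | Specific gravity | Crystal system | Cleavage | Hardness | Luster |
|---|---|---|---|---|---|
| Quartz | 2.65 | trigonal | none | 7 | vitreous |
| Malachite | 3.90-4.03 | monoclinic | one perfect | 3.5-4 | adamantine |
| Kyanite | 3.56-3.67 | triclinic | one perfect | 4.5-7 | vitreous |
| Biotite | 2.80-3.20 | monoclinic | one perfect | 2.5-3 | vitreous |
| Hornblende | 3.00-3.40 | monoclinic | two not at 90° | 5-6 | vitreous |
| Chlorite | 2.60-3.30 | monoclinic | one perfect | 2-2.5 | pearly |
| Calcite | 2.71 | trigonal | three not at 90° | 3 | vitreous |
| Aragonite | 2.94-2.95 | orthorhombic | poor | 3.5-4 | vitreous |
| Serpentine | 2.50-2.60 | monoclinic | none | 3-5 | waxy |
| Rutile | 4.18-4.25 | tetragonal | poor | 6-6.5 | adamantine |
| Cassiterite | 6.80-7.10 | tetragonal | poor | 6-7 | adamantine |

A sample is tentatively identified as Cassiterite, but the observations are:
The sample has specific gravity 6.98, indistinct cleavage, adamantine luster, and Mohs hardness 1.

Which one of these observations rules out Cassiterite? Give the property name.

Specific gravity 6.98: Cassiterite has SG 6.80-7.10 — agrees.
Indistinct cleavage: Cassiterite has cleavage poor — agrees.
Adamantine luster: Cassiterite has adamantine luster — agrees.
Mohs hardness 1: Cassiterite has hardness 6-7 — does not match.
Everything matches except the hardness.

hardness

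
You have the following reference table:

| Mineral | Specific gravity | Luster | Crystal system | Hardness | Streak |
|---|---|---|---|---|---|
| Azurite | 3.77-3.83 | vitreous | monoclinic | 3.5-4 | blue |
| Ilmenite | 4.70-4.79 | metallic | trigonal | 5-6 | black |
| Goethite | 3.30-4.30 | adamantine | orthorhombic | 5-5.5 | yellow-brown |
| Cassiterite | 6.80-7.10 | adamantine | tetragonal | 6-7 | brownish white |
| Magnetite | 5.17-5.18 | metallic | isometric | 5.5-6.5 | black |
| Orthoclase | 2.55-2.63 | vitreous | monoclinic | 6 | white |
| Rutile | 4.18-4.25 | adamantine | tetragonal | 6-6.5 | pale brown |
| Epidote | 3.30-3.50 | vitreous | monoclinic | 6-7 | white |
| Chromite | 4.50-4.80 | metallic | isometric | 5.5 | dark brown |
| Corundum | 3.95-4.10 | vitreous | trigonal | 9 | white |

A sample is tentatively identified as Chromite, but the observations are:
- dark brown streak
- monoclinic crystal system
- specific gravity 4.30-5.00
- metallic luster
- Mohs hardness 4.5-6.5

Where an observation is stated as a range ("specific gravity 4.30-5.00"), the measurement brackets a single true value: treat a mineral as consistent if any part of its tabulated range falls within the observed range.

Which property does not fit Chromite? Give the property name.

crystal system

Dark brown streak: Chromite has dark brown streak — within range.
Monoclinic crystal system: Chromite has isometric system — outside the reference range.
Specific gravity 4.30-5.00: Chromite has SG 4.50-4.80 — within range.
Metallic luster: Chromite has metallic luster — within range.
Mohs hardness 4.5-6.5: Chromite has hardness 5.5 — within range.
The crystal system is the one property that does not fit.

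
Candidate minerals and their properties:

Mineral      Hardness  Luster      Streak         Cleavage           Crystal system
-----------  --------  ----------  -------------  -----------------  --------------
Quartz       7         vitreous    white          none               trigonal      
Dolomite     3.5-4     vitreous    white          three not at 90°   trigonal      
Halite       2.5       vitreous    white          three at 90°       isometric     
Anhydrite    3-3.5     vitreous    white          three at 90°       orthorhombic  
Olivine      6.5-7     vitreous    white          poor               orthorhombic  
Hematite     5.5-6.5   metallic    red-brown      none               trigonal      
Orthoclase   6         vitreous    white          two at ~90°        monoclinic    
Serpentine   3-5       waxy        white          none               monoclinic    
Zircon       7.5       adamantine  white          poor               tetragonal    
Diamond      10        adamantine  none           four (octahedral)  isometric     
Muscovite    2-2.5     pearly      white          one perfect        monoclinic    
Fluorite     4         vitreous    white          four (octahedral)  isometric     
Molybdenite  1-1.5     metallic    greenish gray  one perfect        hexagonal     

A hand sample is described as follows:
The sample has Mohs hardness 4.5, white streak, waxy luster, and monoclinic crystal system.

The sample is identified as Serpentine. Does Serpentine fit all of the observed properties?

Consistent

Mohs hardness 4.5 — matches Serpentine (hardness 3-5).
White streak — matches Serpentine (white streak).
Waxy luster — matches Serpentine (waxy luster).
Monoclinic crystal system — matches Serpentine (monoclinic system).
Every observed property is compatible with the reference values for Serpentine.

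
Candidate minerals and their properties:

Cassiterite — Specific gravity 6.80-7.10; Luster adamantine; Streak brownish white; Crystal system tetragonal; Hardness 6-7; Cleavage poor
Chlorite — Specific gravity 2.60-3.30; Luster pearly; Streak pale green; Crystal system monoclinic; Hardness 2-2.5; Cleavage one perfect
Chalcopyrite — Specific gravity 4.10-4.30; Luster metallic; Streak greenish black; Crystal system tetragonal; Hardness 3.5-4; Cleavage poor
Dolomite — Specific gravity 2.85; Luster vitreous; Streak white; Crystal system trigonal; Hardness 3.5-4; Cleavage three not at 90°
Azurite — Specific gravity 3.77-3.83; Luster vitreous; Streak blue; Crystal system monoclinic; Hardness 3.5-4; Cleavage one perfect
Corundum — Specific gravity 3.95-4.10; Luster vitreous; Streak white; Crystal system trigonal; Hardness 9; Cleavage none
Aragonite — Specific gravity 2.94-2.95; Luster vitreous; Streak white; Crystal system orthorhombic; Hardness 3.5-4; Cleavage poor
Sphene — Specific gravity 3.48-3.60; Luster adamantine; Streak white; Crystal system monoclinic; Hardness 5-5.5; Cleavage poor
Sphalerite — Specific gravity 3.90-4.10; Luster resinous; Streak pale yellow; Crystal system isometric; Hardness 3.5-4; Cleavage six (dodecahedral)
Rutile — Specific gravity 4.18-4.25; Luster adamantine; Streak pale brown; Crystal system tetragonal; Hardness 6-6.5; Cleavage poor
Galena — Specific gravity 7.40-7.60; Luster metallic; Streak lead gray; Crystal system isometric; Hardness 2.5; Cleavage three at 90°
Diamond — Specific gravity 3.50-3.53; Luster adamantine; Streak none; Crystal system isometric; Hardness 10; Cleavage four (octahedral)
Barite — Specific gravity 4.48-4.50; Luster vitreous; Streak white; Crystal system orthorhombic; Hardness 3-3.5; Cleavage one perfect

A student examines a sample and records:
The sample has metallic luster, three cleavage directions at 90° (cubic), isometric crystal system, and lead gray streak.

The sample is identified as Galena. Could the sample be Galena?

Metallic luster — matches Galena (metallic luster).
Three cleavage directions at 90° (cubic) — matches Galena (cleavage three at 90°).
Isometric crystal system — matches Galena (isometric system).
Lead gray streak — matches Galena (lead gray streak).
Nothing contradicts Galena.

Consistent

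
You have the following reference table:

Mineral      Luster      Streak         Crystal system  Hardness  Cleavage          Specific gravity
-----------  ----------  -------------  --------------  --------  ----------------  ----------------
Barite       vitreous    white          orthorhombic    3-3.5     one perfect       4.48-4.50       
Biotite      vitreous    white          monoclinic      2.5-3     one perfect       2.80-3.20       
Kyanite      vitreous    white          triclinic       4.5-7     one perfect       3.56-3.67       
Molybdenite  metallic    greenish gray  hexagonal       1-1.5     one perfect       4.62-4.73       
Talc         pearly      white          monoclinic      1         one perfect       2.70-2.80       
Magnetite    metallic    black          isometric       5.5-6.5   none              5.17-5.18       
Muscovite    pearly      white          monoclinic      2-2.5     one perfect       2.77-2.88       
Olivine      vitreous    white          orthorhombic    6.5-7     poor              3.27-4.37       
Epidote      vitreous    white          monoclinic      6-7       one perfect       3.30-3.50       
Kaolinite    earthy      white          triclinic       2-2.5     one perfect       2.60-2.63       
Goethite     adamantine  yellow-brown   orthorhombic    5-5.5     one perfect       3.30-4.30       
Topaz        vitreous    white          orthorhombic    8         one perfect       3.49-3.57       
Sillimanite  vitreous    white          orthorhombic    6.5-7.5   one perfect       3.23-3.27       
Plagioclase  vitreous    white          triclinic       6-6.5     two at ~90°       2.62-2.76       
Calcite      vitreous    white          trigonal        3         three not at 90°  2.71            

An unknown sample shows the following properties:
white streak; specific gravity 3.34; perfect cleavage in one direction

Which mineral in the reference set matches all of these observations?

Epidote

White streak is inconsistent with Molybdenite, Magnetite, Goethite.
Specific gravity 3.34 — leaves Olivine, Epidote.
Perfect cleavage in one direction eliminates Olivine.
Epidote is the sole remaining match.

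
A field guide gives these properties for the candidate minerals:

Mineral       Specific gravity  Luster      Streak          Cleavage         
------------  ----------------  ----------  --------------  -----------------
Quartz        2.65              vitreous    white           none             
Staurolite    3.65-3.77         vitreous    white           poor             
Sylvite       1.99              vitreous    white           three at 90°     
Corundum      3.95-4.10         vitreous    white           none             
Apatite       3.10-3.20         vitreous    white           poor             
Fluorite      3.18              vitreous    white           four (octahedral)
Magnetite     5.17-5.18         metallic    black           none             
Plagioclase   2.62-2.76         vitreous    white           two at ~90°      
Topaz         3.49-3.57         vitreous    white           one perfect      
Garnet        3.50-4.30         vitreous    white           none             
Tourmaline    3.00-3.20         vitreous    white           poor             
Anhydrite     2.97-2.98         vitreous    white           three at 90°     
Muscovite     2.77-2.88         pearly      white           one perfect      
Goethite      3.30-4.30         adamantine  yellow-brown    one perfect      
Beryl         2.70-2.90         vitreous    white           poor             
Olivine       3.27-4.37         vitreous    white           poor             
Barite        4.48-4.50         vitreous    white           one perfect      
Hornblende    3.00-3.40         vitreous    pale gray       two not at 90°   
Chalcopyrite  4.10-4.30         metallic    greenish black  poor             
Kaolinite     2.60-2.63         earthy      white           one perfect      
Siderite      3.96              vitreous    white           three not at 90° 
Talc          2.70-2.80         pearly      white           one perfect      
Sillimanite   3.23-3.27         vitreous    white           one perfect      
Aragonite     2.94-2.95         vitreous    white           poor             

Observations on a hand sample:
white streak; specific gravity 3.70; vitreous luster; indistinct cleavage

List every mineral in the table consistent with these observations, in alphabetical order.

Olivine, Staurolite

White streak rules out Magnetite, Goethite, Hornblende, Chalcopyrite.
Specific gravity 3.70: narrows the field to Staurolite, Garnet, Olivine.
Vitreous luster: consistent with all remaining minerals.
Indistinct cleavage excludes Garnet.
Consistent with every observation: Olivine, Staurolite.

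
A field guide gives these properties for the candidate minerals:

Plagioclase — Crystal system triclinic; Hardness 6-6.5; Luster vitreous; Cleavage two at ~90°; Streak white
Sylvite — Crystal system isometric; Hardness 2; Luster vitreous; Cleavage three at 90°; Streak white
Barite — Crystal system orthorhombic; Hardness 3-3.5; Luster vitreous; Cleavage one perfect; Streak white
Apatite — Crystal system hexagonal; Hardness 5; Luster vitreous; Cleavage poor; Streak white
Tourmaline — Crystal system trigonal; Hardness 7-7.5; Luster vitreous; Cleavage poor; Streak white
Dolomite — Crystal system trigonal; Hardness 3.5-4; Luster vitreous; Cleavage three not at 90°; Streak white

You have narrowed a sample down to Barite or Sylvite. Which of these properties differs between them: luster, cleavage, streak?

Luster: both vitreous — same for both.
Cleavage: Barite one perfect, Sylvite three at 90° — these differ.
Streak: both white — same for both.
Only cleavage differs between Barite and Sylvite among the listed tests.

cleavage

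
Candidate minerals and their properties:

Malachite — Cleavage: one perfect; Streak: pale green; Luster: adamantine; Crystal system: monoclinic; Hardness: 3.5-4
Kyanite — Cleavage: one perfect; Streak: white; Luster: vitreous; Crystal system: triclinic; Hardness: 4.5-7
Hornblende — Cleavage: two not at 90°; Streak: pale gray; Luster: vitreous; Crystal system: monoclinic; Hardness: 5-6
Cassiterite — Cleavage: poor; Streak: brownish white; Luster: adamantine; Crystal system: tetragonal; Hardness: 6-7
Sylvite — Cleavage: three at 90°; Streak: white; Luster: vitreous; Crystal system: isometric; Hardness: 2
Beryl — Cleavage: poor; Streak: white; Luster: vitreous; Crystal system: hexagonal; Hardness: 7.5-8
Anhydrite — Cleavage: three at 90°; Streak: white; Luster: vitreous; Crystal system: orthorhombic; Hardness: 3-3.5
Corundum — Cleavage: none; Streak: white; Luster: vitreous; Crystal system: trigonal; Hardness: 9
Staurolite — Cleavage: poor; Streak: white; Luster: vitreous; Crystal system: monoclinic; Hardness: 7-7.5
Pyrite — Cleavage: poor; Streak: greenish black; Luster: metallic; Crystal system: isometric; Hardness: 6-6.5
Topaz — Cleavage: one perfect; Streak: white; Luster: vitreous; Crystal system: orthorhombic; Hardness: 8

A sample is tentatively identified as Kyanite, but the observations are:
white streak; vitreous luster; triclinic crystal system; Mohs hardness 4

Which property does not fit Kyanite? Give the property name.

White streak: Kyanite has white streak — consistent.
Vitreous luster: Kyanite has vitreous luster — consistent.
Triclinic crystal system: Kyanite has triclinic system — consistent.
Mohs hardness 4: Kyanite has hardness 4.5-7 — does not match.
Everything matches except the hardness.

hardness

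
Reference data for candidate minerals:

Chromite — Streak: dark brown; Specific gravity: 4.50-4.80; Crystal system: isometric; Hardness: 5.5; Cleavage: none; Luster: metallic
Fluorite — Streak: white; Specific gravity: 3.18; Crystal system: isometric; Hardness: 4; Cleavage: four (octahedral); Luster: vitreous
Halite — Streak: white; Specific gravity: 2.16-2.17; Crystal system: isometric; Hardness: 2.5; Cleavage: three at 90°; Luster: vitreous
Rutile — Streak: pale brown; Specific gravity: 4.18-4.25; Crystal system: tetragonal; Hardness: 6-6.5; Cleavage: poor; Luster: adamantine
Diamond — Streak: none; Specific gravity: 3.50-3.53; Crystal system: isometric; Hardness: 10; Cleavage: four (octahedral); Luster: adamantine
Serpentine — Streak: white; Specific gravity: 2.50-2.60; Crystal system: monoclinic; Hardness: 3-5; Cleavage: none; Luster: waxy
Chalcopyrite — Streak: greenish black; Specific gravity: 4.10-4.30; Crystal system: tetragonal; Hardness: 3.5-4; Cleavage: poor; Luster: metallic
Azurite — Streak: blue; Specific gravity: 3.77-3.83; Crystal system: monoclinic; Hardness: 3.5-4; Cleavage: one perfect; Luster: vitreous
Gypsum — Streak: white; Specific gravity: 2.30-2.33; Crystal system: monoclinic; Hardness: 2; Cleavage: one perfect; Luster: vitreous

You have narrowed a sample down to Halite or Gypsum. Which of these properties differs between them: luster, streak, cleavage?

Luster: both vitreous — same for both.
Streak: both white — same for both.
Cleavage: Halite three at 90°, Gypsum one perfect — distinct.
Cleavage is the diagnostic property here.

cleavage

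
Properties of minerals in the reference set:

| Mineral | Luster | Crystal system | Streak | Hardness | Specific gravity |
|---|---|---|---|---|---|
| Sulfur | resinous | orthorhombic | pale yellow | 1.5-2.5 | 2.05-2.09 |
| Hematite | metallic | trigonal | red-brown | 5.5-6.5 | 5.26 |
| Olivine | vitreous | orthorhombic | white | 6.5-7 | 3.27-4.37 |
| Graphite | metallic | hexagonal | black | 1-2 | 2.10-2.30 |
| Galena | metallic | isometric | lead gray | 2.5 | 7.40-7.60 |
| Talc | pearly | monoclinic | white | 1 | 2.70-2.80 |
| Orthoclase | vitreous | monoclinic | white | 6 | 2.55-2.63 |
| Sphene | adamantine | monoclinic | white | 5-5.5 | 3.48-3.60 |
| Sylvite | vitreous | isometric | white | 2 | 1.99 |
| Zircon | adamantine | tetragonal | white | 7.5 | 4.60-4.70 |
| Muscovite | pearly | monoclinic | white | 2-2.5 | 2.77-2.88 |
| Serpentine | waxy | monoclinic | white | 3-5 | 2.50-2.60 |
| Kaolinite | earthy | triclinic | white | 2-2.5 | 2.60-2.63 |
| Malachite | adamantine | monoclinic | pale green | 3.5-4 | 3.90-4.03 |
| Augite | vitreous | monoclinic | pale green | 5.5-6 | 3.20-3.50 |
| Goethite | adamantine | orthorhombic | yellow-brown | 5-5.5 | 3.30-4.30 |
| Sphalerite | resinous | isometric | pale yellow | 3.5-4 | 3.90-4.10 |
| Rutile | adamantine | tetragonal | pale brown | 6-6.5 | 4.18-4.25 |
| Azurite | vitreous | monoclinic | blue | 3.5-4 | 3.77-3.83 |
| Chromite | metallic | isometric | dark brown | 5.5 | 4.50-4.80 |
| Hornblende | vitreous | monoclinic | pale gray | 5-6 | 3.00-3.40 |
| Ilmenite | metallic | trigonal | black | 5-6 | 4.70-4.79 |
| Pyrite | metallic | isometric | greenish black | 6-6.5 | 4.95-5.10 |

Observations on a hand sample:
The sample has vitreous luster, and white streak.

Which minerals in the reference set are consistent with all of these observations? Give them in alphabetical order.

Vitreous luster — leaves Olivine, Orthoclase, Sylvite, Augite, Azurite, Hornblende.
White streak excludes Augite, Azurite, Hornblende.
Remaining candidates: Olivine, Orthoclase, Sylvite.

Olivine, Orthoclase, Sylvite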